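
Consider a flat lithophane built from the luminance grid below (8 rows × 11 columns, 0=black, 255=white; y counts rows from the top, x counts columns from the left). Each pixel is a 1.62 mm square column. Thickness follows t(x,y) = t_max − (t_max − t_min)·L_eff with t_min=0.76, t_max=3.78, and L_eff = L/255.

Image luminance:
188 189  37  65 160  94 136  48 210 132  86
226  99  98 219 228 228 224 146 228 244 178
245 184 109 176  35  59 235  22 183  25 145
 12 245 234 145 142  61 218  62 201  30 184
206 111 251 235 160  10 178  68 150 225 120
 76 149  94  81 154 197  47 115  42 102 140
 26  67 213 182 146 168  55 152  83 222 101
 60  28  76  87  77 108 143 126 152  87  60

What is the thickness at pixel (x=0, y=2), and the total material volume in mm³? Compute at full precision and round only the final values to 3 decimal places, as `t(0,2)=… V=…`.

span = t_max - t_min = 3.78 - 0.76 = 3.020
L(0,2) = 245, L_eff = 245/255 = 0.960784
t(0,2) = 3.78 - 3.020·0.960784 = 0.878
Σt over all 8·11 pixels = 164511/850 ≈ 193.5423529
V = pitch²·Σt = 1.62²·164511/850 = 507.933

t(0,2)=0.878 V=507.933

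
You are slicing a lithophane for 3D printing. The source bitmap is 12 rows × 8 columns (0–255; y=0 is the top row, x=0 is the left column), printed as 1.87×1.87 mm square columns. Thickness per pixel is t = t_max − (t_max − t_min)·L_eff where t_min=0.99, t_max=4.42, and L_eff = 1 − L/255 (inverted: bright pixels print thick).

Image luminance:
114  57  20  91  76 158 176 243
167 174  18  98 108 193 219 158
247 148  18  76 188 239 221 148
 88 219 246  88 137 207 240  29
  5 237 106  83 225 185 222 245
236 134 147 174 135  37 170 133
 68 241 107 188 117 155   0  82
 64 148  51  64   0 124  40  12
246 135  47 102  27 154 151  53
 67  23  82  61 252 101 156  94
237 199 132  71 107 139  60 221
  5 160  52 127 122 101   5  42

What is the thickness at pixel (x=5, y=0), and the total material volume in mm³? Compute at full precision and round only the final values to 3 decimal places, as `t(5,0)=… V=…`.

t(5,0)=3.115 V=900.314

span = t_max - t_min = 4.42 - 0.99 = 3.430
L(5,0) = 158, L_eff = 1 - 158/255 = 0.380392 (inverted)
t(5,0) = 4.42 - 3.430·0.380392 = 3.115
Σt over all 12·8 pixels = 437683/1700 ≈ 257.4605882
V = pitch²·Σt = 1.87²·437683/1700 = 900.314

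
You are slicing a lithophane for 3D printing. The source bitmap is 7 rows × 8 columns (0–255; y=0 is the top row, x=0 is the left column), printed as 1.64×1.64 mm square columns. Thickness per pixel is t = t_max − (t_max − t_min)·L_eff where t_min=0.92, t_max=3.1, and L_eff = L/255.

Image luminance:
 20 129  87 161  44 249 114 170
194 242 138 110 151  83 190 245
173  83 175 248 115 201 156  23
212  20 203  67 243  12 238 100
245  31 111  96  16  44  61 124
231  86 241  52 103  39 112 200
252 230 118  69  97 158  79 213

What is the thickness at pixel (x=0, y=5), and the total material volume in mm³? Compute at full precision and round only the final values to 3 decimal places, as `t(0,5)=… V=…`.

t(0,5)=1.125 V=292.072

span = t_max - t_min = 3.1 - 0.92 = 2.180
L(0,5) = 231, L_eff = 231/255 = 0.905882
t(0,5) = 3.1 - 2.180·0.905882 = 1.125
Σt over all 7·8 pixels = 692282/6375 ≈ 108.5932549
V = pitch²·Σt = 1.64²·692282/6375 = 292.072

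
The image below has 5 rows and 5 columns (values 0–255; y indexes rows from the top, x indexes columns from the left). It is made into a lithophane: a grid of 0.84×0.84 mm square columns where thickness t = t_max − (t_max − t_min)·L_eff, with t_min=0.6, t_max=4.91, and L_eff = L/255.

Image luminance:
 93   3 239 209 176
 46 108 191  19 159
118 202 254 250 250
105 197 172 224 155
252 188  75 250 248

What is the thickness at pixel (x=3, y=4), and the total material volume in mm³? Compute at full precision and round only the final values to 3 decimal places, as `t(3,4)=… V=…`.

span = t_max - t_min = 4.91 - 0.6 = 4.310
L(3,4) = 250, L_eff = 250/255 = 0.980392
t(3,4) = 4.91 - 4.310·0.980392 = 0.685
Σt over all 5·5 pixels = 331813/6375 ≈ 52.0490980
V = pitch²·Σt = 0.84²·331813/6375 = 36.726

t(3,4)=0.685 V=36.726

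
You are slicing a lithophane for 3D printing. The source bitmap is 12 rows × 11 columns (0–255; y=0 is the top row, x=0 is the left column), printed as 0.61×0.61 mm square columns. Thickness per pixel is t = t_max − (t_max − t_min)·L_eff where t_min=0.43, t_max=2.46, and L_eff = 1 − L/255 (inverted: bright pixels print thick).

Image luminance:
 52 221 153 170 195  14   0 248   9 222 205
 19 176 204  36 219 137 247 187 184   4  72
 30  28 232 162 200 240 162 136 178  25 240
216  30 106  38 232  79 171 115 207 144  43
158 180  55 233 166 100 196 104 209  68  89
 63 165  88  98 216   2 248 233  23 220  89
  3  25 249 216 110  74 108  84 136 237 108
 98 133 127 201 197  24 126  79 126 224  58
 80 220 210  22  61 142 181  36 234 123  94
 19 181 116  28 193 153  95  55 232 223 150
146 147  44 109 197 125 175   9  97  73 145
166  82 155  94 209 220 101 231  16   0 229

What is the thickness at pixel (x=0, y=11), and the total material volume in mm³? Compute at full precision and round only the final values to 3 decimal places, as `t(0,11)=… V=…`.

span = t_max - t_min = 2.46 - 0.43 = 2.030
L(0,11) = 166, L_eff = 1 - 166/255 = 0.349020 (inverted)
t(0,11) = 2.46 - 2.030·0.349020 = 1.751
Σt over all 12·11 pixels = 414153/2125 ≈ 194.8955294
V = pitch²·Σt = 0.61²·414153/2125 = 72.521

t(0,11)=1.751 V=72.521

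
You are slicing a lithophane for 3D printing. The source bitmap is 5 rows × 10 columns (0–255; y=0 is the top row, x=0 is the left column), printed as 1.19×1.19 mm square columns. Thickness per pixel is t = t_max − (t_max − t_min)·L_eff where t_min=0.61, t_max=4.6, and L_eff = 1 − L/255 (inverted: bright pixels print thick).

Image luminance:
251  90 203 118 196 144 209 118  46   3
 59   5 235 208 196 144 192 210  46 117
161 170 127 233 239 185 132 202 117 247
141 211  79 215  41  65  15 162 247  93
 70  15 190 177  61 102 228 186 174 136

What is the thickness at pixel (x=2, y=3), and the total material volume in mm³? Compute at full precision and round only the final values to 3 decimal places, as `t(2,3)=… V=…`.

t(2,3)=1.846 V=202.971

span = t_max - t_min = 4.6 - 0.61 = 3.990
L(2,3) = 79, L_eff = 1 - 79/255 = 0.690196 (inverted)
t(2,3) = 4.6 - 3.990·0.690196 = 1.846
Σt over all 5·10 pixels = 1218313/8500 ≈ 143.3309412
V = pitch²·Σt = 1.19²·1218313/8500 = 202.971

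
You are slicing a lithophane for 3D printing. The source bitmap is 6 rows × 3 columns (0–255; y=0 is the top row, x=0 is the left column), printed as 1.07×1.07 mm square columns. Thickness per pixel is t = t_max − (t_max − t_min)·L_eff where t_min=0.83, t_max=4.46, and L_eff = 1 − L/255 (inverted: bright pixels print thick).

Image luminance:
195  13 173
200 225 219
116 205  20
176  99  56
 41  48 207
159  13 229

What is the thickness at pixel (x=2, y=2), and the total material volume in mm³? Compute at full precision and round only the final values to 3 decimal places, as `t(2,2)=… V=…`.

span = t_max - t_min = 4.46 - 0.83 = 3.630
L(2,2) = 20, L_eff = 1 - 20/255 = 0.921569 (inverted)
t(2,2) = 4.46 - 3.630·0.921569 = 1.115
Σt over all 6·3 pixels = 104166/2125 ≈ 49.0192941
V = pitch²·Σt = 1.07²·104166/2125 = 56.122

t(2,2)=1.115 V=56.122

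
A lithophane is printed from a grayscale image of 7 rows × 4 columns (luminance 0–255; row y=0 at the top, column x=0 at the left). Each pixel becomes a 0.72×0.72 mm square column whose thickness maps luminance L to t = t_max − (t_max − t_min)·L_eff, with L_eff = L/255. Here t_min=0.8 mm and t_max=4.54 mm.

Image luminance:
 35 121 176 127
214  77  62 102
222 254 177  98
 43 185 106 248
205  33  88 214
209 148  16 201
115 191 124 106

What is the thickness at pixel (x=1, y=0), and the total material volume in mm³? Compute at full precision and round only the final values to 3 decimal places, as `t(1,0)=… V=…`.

span = t_max - t_min = 4.54 - 0.8 = 3.740
L(1,0) = 121, L_eff = 121/255 = 0.474510
t(1,0) = 4.54 - 3.740·0.474510 = 2.765
Σt over all 7·4 pixels = 69.964
V = pitch²·Σt = 0.72²·69.964 = 36.269

t(1,0)=2.765 V=36.269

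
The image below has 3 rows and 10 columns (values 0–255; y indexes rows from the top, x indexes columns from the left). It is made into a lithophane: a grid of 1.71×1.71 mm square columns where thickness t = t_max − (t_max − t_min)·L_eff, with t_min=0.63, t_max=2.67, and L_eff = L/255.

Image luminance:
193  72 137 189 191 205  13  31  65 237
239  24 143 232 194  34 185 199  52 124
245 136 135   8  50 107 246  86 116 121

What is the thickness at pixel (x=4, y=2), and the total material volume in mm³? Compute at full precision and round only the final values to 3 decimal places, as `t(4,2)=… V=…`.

span = t_max - t_min = 2.67 - 0.63 = 2.040
L(4,2) = 50, L_eff = 50/255 = 0.196078
t(4,2) = 2.67 - 2.040·0.196078 = 2.270
Σt over all 3·10 pixels = 48.028
V = pitch²·Σt = 1.71²·48.028 = 140.439

t(4,2)=2.270 V=140.439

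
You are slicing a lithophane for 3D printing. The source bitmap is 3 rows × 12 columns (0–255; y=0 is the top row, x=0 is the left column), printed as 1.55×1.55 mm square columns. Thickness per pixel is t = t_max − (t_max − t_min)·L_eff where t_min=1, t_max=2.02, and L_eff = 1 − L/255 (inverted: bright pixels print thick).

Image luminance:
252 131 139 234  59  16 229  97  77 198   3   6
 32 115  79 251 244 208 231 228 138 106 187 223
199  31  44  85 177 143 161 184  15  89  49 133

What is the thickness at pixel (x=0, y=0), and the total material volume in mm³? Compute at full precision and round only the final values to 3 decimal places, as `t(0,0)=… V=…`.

span = t_max - t_min = 2.02 - 1 = 1.020
L(0,0) = 252, L_eff = 1 - 252/255 = 0.011765 (inverted)
t(0,0) = 2.02 - 1.020·0.011765 = 2.008
Σt over all 3·12 pixels = 55.172
V = pitch²·Σt = 1.55²·55.172 = 132.551

t(0,0)=2.008 V=132.551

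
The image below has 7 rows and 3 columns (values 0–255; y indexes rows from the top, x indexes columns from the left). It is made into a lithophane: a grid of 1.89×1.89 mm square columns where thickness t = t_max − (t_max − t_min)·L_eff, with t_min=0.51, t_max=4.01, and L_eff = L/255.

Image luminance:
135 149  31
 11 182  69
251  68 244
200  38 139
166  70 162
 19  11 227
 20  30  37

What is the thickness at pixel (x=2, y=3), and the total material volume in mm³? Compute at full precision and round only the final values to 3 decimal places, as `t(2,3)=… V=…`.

span = t_max - t_min = 4.01 - 0.51 = 3.500
L(2,3) = 139, L_eff = 139/255 = 0.545098
t(2,3) = 4.01 - 3.500·0.545098 = 2.102
Σt over all 7·3 pixels = 90447/1700 ≈ 53.2041176
V = pitch²·Σt = 1.89²·90447/1700 = 190.050

t(2,3)=2.102 V=190.050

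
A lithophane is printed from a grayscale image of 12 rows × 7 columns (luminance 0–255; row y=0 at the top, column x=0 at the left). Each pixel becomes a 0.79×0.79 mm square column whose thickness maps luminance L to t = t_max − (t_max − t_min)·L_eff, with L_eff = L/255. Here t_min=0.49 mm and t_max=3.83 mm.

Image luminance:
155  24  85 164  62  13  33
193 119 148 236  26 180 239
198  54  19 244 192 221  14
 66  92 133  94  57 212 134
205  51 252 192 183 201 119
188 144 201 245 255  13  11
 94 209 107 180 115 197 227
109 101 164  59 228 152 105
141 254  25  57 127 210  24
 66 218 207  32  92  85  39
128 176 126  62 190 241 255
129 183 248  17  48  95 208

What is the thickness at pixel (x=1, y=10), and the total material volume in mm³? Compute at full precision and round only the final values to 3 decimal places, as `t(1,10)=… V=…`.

t(1,10)=1.525 V=107.621

span = t_max - t_min = 3.83 - 0.49 = 3.340
L(1,10) = 176, L_eff = 176/255 = 0.690196
t(1,10) = 3.83 - 3.340·0.690196 = 1.525
Σt over all 12·7 pixels = 732877/4250 ≈ 172.4416471
V = pitch²·Σt = 0.79²·732877/4250 = 107.621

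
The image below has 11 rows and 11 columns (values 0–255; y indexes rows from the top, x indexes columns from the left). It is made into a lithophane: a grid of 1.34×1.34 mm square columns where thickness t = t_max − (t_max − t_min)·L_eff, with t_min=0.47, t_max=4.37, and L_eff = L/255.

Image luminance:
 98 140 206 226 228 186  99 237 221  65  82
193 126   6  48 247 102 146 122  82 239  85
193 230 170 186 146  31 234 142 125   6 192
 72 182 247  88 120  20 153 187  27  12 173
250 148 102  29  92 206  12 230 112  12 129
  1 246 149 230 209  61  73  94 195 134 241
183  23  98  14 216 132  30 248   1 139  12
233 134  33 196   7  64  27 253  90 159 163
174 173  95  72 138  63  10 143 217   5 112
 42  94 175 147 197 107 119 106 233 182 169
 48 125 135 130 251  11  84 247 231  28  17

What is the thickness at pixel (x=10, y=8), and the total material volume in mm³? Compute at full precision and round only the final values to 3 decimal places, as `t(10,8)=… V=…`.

t(10,8)=2.657 V=520.776

span = t_max - t_min = 4.37 - 0.47 = 3.900
L(10,8) = 112, L_eff = 112/255 = 0.439216
t(10,8) = 4.37 - 3.900·0.439216 = 2.657
Σt over all 11·11 pixels = 493049/1700 ≈ 290.0288235
V = pitch²·Σt = 1.34²·493049/1700 = 520.776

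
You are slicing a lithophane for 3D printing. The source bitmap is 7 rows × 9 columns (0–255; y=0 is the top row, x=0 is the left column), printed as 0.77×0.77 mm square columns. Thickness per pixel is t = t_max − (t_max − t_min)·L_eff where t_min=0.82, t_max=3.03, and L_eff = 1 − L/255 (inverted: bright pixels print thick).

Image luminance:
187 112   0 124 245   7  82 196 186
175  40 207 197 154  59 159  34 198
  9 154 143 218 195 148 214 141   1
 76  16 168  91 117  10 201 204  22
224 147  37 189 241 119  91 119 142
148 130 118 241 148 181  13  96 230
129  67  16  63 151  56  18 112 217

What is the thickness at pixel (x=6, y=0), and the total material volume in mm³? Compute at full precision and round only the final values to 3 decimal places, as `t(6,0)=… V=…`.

span = t_max - t_min = 3.03 - 0.82 = 2.210
L(6,0) = 82, L_eff = 1 - 82/255 = 0.678431 (inverted)
t(6,0) = 3.03 - 2.210·0.678431 = 1.531
Σt over all 7·9 pixels = 180619/1500 ≈ 120.4126667
V = pitch²·Σt = 0.77²·180619/1500 = 71.393

t(6,0)=1.531 V=71.393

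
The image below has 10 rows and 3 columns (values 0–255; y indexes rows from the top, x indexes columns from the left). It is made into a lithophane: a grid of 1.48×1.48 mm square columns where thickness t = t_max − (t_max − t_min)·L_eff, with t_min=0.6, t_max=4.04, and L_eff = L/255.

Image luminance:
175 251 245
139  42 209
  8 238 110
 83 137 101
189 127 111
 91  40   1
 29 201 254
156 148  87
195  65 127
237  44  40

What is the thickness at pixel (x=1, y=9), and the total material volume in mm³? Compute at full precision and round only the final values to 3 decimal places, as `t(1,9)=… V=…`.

t(1,9)=3.446 V=150.827

span = t_max - t_min = 4.04 - 0.6 = 3.440
L(1,9) = 44, L_eff = 44/255 = 0.172549
t(1,9) = 4.04 - 3.440·0.172549 = 3.446
Σt over all 10·3 pixels = 87794/1275 ≈ 68.8580392
V = pitch²·Σt = 1.48²·87794/1275 = 150.827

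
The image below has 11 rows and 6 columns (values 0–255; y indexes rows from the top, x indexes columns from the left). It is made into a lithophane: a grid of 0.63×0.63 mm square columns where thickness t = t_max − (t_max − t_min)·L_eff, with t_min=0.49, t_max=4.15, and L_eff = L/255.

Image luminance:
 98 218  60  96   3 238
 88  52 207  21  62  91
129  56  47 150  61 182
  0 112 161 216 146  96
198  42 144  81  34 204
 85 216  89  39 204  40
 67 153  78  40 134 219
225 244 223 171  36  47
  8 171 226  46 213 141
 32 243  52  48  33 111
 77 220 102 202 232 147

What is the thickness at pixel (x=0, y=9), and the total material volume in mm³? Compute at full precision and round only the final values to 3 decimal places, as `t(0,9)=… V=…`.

span = t_max - t_min = 4.15 - 0.49 = 3.660
L(0,9) = 32, L_eff = 32/255 = 0.125490
t(0,9) = 4.15 - 3.660·0.125490 = 3.691
Σt over all 11·6 pixels = 340874/2125 ≈ 160.4112941
V = pitch²·Σt = 0.63²·340874/2125 = 63.667

t(0,9)=3.691 V=63.667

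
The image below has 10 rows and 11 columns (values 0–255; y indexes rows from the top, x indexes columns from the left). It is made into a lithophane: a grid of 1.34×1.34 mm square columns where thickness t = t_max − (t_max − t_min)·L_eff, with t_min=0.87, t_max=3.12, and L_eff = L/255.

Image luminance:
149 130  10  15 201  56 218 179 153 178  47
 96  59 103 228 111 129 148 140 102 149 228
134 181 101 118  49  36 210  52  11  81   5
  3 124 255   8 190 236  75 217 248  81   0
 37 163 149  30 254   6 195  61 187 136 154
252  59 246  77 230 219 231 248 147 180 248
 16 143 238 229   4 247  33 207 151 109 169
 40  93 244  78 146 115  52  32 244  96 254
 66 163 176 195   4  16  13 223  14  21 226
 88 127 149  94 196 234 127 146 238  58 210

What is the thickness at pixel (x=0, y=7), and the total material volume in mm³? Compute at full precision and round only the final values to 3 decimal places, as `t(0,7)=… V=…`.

span = t_max - t_min = 3.12 - 0.87 = 2.250
L(0,7) = 40, L_eff = 40/255 = 0.156863
t(0,7) = 3.12 - 2.250·0.156863 = 2.767
Σt over all 10·11 pixels = 73257/340 ≈ 215.4617647
V = pitch²·Σt = 1.34²·73257/340 = 386.883

t(0,7)=2.767 V=386.883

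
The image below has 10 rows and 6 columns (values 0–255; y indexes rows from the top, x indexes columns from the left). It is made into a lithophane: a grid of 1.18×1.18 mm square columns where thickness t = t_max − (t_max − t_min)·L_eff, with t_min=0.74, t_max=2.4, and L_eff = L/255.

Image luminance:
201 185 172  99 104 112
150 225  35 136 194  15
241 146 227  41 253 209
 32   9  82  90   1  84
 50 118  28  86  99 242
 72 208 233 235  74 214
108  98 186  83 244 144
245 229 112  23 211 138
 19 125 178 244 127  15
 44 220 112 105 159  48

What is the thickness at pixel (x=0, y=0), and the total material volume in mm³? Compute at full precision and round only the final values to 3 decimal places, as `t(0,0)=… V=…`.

t(0,0)=1.092 V=128.726

span = t_max - t_min = 2.4 - 0.74 = 1.660
L(0,0) = 201, L_eff = 201/255 = 0.788235
t(0,0) = 2.4 - 1.660·0.788235 = 1.092
Σt over all 10·6 pixels = 1178723/12750 ≈ 92.4488627
V = pitch²·Σt = 1.18²·1178723/12750 = 128.726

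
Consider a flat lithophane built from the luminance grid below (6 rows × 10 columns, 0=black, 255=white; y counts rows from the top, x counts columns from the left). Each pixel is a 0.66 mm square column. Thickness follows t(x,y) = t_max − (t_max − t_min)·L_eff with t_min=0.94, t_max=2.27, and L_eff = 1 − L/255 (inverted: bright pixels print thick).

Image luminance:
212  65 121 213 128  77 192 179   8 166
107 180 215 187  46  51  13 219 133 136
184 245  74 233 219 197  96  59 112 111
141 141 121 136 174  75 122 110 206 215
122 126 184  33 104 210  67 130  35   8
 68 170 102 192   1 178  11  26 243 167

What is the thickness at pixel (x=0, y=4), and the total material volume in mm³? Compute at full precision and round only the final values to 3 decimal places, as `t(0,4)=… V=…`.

span = t_max - t_min = 2.27 - 0.94 = 1.330
L(0,4) = 122, L_eff = 1 - 122/255 = 0.521569 (inverted)
t(0,4) = 2.27 - 1.330·0.521569 = 1.576
Σt over all 6·10 pixels = 618767/6375 ≈ 97.0614902
V = pitch²·Σt = 0.66²·618767/6375 = 42.280

t(0,4)=1.576 V=42.280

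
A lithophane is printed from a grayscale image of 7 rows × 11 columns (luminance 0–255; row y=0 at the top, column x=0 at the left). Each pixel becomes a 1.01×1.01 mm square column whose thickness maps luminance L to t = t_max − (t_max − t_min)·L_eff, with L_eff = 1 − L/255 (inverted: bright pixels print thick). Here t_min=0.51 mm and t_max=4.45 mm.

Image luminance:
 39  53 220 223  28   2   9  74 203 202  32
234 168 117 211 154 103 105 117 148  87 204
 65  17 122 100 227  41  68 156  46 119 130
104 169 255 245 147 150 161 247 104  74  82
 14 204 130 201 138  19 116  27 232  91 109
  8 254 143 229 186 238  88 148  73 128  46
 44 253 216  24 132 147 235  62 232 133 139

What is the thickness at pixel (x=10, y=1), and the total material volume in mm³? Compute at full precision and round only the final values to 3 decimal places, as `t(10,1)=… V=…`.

t(10,1)=3.662 V=197.691

span = t_max - t_min = 4.45 - 0.51 = 3.940
L(10,1) = 204, L_eff = 1 - 204/255 = 0.200000 (inverted)
t(10,1) = 4.45 - 3.940·0.200000 = 3.662
Σt over all 7·11 pixels = 4941779/25500 ≈ 193.7952549
V = pitch²·Σt = 1.01²·4941779/25500 = 197.691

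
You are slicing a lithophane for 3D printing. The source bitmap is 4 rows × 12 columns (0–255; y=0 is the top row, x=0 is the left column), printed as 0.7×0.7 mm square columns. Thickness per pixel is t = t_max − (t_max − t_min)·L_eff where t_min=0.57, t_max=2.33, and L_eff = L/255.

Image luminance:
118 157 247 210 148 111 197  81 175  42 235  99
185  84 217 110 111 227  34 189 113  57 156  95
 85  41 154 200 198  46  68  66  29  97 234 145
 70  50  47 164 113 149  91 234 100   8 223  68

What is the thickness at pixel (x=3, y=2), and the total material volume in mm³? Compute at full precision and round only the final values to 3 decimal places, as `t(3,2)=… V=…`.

t(3,2)=0.950 V=34.246

span = t_max - t_min = 2.33 - 0.57 = 1.760
L(3,2) = 200, L_eff = 200/255 = 0.784314
t(3,2) = 2.33 - 1.760·0.784314 = 0.950
Σt over all 4·12 pixels = 148516/2125 ≈ 69.8898824
V = pitch²·Σt = 0.7²·148516/2125 = 34.246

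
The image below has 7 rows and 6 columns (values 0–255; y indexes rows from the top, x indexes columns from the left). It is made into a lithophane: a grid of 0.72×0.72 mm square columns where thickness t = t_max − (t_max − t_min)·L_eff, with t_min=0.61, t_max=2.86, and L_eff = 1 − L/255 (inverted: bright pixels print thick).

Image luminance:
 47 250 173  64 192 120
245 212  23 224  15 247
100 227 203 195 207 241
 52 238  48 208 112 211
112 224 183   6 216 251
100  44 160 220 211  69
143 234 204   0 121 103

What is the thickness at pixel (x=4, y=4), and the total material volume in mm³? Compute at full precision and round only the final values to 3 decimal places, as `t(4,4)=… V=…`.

span = t_max - t_min = 2.86 - 0.61 = 2.250
L(4,4) = 216, L_eff = 1 - 216/255 = 0.152941 (inverted)
t(4,4) = 2.86 - 2.250·0.152941 = 2.516
Σt over all 7·6 pixels = 140379/1700 ≈ 82.5758824
V = pitch²·Σt = 0.72²·140379/1700 = 42.807

t(4,4)=2.516 V=42.807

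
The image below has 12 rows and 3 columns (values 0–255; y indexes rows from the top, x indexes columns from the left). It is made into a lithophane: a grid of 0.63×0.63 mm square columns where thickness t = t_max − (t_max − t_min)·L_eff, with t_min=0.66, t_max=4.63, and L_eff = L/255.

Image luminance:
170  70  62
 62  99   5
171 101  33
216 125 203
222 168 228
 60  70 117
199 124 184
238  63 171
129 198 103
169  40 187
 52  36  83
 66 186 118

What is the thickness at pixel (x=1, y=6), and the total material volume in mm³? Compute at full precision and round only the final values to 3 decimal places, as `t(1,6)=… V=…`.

span = t_max - t_min = 4.63 - 0.66 = 3.970
L(1,6) = 124, L_eff = 124/255 = 0.486275
t(1,6) = 4.63 - 3.970·0.486275 = 2.699
Σt over all 12·3 pixels = 613181/6375 ≈ 96.1852549
V = pitch²·Σt = 0.63²·613181/6375 = 38.176

t(1,6)=2.699 V=38.176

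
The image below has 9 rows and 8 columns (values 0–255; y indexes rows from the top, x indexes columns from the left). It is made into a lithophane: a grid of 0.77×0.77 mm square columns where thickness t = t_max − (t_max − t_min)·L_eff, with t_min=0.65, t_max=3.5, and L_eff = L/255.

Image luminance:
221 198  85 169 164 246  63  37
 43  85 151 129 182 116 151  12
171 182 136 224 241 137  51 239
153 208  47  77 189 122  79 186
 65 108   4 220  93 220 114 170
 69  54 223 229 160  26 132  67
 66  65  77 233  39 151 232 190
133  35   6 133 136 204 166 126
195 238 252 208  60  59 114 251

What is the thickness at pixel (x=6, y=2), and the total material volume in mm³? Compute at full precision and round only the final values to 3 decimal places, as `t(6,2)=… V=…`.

span = t_max - t_min = 3.5 - 0.65 = 2.850
L(6,2) = 51, L_eff = 51/255 = 0.200000
t(6,2) = 3.5 - 2.850·0.200000 = 2.930
Σt over all 9·8 pixels = 241877/1700 ≈ 142.2805882
V = pitch²·Σt = 0.77²·241877/1700 = 84.358

t(6,2)=2.930 V=84.358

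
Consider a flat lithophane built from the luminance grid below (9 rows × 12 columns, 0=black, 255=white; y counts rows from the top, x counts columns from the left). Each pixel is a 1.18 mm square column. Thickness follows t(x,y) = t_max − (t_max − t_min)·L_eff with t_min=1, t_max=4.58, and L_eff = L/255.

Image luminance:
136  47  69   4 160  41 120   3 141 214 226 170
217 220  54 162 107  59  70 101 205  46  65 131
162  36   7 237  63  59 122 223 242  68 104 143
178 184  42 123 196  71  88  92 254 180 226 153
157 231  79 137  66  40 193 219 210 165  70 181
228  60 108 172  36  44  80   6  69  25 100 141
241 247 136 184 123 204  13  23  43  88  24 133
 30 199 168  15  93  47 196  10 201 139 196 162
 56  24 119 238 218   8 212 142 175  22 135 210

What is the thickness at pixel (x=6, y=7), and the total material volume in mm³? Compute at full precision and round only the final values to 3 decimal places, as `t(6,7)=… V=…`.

span = t_max - t_min = 4.58 - 1 = 3.580
L(6,7) = 196, L_eff = 196/255 = 0.768627
t(6,7) = 4.58 - 3.580·0.768627 = 1.828
Σt over all 9·12 pixels = 1961906/6375 ≈ 307.7499608
V = pitch²·Σt = 1.18²·1961906/6375 = 428.511

t(6,7)=1.828 V=428.511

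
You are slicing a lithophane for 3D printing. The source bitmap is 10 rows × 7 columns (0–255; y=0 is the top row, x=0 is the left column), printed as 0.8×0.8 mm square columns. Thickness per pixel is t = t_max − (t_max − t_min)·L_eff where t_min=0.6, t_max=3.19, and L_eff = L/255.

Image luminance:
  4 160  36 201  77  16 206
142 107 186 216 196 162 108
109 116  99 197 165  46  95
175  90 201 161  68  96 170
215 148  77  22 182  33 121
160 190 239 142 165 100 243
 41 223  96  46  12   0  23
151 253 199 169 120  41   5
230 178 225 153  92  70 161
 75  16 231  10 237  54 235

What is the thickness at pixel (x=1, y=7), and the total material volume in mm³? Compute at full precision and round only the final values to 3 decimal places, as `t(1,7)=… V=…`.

t(1,7)=0.620 V=84.486

span = t_max - t_min = 3.19 - 0.6 = 2.590
L(1,7) = 253, L_eff = 253/255 = 0.992157
t(1,7) = 3.19 - 2.590·0.992157 = 0.620
Σt over all 10·7 pixels = 561043/4250 ≈ 132.0101176
V = pitch²·Σt = 0.8²·561043/4250 = 84.486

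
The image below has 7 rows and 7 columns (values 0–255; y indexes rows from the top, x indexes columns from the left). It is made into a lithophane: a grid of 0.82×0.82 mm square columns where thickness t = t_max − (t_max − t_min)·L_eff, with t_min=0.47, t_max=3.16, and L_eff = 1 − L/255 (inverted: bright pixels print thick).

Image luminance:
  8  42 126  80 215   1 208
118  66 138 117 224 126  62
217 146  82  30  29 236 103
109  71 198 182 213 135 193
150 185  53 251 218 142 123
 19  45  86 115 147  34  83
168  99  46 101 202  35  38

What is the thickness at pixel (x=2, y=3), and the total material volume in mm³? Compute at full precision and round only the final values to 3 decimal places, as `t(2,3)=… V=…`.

span = t_max - t_min = 3.16 - 0.47 = 2.690
L(2,3) = 198, L_eff = 1 - 198/255 = 0.223529 (inverted)
t(2,3) = 3.16 - 2.690·0.223529 = 2.559
Σt over all 7·7 pixels = 4303/51 ≈ 84.3725490
V = pitch²·Σt = 0.82²·4303/51 = 56.732

t(2,3)=2.559 V=56.732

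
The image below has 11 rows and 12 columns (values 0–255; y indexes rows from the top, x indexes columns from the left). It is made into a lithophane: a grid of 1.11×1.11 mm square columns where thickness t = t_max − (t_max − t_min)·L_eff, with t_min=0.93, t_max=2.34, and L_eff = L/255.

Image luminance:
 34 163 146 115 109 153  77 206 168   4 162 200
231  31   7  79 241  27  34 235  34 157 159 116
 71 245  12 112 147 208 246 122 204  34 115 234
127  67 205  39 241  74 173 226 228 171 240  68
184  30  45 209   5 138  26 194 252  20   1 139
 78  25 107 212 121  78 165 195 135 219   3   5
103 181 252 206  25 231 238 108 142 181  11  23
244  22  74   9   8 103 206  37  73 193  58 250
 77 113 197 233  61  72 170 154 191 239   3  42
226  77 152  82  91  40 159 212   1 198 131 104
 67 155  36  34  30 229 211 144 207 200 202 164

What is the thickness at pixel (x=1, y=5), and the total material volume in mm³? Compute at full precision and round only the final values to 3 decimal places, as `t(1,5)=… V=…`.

t(1,5)=2.202 V=266.355

span = t_max - t_min = 2.34 - 0.93 = 1.410
L(1,5) = 25, L_eff = 25/255 = 0.098039
t(1,5) = 2.34 - 1.410·0.098039 = 2.202
Σt over all 11·12 pixels = 73501/340 ≈ 216.1794118
V = pitch²·Σt = 1.11²·73501/340 = 266.355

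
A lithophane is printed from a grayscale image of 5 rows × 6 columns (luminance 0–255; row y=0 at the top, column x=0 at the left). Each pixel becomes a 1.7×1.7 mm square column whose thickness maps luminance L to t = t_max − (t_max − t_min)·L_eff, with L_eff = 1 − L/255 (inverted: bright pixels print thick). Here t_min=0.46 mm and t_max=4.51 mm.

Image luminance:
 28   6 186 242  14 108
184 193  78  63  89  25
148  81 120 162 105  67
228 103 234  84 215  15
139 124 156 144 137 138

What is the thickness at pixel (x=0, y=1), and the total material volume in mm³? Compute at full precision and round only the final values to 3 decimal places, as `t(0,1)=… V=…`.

span = t_max - t_min = 4.51 - 0.46 = 4.050
L(0,1) = 184, L_eff = 1 - 184/255 = 0.278431 (inverted)
t(0,1) = 4.51 - 4.050·0.278431 = 3.382
Σt over all 5·6 pixels = 30273/425 ≈ 71.2305882
V = pitch²·Σt = 1.7²·30273/425 = 205.856

t(0,1)=3.382 V=205.856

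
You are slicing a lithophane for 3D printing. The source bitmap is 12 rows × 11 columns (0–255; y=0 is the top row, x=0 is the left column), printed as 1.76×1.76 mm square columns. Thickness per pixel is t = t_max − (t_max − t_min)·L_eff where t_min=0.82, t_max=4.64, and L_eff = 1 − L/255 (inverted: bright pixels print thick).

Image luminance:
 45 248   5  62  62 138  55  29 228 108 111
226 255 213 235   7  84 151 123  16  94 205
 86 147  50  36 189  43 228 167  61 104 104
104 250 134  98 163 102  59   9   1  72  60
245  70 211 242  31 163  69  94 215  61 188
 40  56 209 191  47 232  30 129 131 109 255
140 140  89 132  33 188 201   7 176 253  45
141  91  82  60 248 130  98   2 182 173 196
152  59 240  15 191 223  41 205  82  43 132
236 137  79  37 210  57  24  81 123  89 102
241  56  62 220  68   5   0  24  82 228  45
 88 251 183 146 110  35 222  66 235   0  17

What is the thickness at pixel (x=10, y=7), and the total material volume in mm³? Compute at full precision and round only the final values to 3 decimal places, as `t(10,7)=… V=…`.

t(10,7)=3.756 V=1065.393

span = t_max - t_min = 4.64 - 0.82 = 3.820
L(10,7) = 196, L_eff = 1 - 196/255 = 0.231373 (inverted)
t(10,7) = 4.64 - 3.820·0.231373 = 3.756
Σt over all 12·11 pixels = 2192627/6375 ≈ 343.9414902
V = pitch²·Σt = 1.76²·2192627/6375 = 1065.393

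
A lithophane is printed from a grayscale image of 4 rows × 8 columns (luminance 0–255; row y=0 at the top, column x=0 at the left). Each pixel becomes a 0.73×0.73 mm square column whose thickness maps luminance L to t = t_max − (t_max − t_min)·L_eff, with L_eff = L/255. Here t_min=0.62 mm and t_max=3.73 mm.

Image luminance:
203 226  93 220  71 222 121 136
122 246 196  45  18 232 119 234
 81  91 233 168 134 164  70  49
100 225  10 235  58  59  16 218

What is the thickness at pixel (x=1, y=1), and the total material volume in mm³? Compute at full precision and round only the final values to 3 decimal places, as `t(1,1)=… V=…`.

span = t_max - t_min = 3.73 - 0.62 = 3.110
L(1,1) = 246, L_eff = 246/255 = 0.964706
t(1,1) = 3.73 - 3.110·0.964706 = 0.730
Σt over all 4·8 pixels = 334123/5100 ≈ 65.5143137
V = pitch²·Σt = 0.73²·334123/5100 = 34.913

t(1,1)=0.730 V=34.913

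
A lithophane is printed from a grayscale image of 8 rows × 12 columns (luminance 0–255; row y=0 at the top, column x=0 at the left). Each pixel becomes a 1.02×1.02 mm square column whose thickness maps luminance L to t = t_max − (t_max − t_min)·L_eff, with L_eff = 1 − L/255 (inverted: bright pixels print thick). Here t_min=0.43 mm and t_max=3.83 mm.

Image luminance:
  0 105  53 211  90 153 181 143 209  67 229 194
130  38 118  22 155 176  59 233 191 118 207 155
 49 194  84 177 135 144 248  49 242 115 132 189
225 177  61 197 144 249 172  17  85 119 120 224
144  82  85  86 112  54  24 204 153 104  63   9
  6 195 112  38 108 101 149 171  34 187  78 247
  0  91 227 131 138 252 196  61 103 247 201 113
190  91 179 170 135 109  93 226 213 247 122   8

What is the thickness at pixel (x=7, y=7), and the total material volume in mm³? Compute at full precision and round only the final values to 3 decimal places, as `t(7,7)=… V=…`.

t(7,7)=3.443 V=221.536

span = t_max - t_min = 3.83 - 0.43 = 3.400
L(7,7) = 226, L_eff = 1 - 226/255 = 0.113725 (inverted)
t(7,7) = 3.83 - 3.400·0.113725 = 3.443
Σt over all 8·12 pixels = 3194/15 ≈ 212.9333333
V = pitch²·Σt = 1.02²·3194/15 = 221.536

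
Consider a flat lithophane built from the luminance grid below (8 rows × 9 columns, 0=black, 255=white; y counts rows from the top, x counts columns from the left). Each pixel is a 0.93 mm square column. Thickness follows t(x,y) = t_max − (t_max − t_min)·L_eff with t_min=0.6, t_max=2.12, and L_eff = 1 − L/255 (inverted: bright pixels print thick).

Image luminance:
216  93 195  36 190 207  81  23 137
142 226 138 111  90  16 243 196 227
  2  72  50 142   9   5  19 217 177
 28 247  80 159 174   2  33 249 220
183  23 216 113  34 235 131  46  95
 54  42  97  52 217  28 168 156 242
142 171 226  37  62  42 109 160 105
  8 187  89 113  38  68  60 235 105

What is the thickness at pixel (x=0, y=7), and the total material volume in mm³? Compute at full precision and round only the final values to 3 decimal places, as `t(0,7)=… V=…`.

t(0,7)=0.648 V=81.397

span = t_max - t_min = 2.12 - 0.6 = 1.520
L(0,7) = 8, L_eff = 1 - 8/255 = 0.968627 (inverted)
t(0,7) = 2.12 - 1.520·0.968627 = 0.648
Σt over all 8·9 pixels = 199986/2125 ≈ 94.1110588
V = pitch²·Σt = 0.93²·199986/2125 = 81.397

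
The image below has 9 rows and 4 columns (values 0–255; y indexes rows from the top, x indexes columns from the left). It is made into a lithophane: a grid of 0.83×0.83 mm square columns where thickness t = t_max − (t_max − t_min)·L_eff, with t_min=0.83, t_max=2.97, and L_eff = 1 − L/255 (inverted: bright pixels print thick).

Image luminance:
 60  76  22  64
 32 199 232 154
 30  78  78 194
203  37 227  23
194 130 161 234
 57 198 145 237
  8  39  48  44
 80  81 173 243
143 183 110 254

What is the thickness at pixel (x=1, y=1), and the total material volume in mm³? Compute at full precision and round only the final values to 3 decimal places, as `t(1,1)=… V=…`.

t(1,1)=2.500 V=46.433

span = t_max - t_min = 2.97 - 0.83 = 2.140
L(1,1) = 199, L_eff = 1 - 199/255 = 0.219608 (inverted)
t(1,1) = 2.97 - 2.140·0.219608 = 2.500
Σt over all 9·4 pixels = 50551/750 ≈ 67.4013333
V = pitch²·Σt = 0.83²·50551/750 = 46.433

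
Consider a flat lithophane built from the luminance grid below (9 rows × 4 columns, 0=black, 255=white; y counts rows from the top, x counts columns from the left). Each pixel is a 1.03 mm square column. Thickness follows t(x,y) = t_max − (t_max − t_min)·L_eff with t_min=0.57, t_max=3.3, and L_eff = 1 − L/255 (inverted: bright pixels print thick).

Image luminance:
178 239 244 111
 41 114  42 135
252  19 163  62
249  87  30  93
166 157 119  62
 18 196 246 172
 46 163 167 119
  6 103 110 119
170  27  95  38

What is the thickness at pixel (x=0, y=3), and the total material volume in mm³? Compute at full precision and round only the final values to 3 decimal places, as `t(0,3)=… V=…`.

span = t_max - t_min = 3.3 - 0.57 = 2.730
L(0,3) = 249, L_eff = 1 - 249/255 = 0.023529 (inverted)
t(0,3) = 3.3 - 2.730·0.023529 = 3.236
Σt over all 9·4 pixels = 285499/4250 ≈ 67.1762353
V = pitch²·Σt = 1.03²·285499/4250 = 71.267

t(0,3)=3.236 V=71.267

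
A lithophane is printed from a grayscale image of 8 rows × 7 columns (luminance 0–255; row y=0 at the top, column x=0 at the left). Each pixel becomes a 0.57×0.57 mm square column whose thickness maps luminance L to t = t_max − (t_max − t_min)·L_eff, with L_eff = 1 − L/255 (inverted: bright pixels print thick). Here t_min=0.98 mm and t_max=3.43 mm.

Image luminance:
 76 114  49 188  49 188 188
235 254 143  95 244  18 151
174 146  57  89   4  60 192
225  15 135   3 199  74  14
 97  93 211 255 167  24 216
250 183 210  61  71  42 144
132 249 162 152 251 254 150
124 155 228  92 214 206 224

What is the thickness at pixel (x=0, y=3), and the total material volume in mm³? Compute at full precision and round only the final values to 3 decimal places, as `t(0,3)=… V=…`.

span = t_max - t_min = 3.43 - 0.98 = 2.450
L(0,3) = 225, L_eff = 1 - 225/255 = 0.117647 (inverted)
t(0,3) = 3.43 - 2.450·0.117647 = 3.142
Σt over all 8·7 pixels = 167923/1275 ≈ 131.7043137
V = pitch²·Σt = 0.57²·167923/1275 = 42.791

t(0,3)=3.142 V=42.791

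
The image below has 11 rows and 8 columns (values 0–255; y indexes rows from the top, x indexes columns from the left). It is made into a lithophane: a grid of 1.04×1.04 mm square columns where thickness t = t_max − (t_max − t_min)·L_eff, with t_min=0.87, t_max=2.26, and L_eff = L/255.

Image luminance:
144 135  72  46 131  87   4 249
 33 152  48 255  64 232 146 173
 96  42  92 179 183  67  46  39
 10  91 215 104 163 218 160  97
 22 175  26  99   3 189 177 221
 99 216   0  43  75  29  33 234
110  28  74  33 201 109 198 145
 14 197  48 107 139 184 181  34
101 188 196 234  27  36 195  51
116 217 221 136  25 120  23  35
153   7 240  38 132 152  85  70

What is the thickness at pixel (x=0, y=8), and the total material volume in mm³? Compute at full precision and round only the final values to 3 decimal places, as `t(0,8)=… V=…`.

t(0,8)=1.709 V=156.068

span = t_max - t_min = 2.26 - 0.87 = 1.390
L(0,8) = 101, L_eff = 101/255 = 0.396078
t(0,8) = 2.26 - 1.390·0.396078 = 1.709
Σt over all 11·8 pixels = 613249/4250 ≈ 144.2938824
V = pitch²·Σt = 1.04²·613249/4250 = 156.068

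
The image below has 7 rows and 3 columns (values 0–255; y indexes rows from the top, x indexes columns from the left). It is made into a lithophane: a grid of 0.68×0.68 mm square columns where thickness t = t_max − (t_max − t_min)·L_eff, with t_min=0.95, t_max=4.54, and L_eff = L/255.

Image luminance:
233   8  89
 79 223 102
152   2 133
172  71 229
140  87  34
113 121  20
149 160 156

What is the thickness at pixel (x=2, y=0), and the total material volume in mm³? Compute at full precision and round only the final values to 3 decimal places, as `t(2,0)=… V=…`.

t(2,0)=3.287 V=27.986

span = t_max - t_min = 4.54 - 0.95 = 3.590
L(2,0) = 89, L_eff = 89/255 = 0.349020
t(2,0) = 4.54 - 3.590·0.349020 = 3.287
Σt over all 7·3 pixels = 1543363/25500 ≈ 60.5240392
V = pitch²·Σt = 0.68²·1543363/25500 = 27.986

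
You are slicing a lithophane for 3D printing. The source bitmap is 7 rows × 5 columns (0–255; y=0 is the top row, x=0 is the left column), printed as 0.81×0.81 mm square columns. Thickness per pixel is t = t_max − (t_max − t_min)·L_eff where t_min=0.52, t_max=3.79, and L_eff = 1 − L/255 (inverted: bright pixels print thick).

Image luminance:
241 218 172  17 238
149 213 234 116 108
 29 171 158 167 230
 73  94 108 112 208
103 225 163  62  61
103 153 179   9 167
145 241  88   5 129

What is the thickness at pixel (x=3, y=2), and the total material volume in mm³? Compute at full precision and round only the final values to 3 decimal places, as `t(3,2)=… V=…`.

t(3,2)=2.662 V=53.075

span = t_max - t_min = 3.79 - 0.52 = 3.270
L(3,2) = 167, L_eff = 1 - 167/255 = 0.345098 (inverted)
t(3,2) = 3.79 - 3.270·0.345098 = 2.662
Σt over all 7·5 pixels = 687601/8500 ≈ 80.8942353
V = pitch²·Σt = 0.81²·687601/8500 = 53.075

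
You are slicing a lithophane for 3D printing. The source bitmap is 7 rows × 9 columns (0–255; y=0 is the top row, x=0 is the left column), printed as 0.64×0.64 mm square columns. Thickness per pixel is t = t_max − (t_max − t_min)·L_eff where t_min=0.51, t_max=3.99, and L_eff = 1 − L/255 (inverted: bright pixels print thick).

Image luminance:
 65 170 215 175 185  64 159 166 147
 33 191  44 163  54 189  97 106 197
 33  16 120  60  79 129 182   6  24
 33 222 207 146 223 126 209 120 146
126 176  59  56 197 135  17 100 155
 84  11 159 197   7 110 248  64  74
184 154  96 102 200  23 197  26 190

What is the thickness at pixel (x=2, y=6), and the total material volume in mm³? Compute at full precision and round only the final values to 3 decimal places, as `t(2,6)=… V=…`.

t(2,6)=1.820 V=55.912

span = t_max - t_min = 3.99 - 0.51 = 3.480
L(2,6) = 96, L_eff = 1 - 96/255 = 0.623529 (inverted)
t(2,6) = 3.99 - 3.480·0.623529 = 1.820
Σt over all 7·9 pixels = 1160273/8500 ≈ 136.5027059
V = pitch²·Σt = 0.64²·1160273/8500 = 55.912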